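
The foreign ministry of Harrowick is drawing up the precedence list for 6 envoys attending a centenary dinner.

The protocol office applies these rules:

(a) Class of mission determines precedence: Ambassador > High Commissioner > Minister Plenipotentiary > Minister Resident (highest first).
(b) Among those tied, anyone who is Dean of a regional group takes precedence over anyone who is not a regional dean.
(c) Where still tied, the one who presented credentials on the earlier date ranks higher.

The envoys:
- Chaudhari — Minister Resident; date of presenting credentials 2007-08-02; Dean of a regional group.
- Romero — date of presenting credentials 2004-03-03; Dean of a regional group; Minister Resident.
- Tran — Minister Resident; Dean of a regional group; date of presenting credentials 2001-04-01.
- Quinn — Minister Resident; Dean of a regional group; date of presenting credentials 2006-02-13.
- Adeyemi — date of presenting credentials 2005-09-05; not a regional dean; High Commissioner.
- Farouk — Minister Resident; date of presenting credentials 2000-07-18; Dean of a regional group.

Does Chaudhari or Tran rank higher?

By class of mission: Adeyemi (High Commissioner); then Farouk, Tran, Romero, Quinn and Chaudhari (Minister Resident).
Farouk, Tran, Romero, Quinn and Chaudhari are each Dean of a regional group, so the next rule applies.
Among Farouk, Tran, Romero, Quinn and Chaudhari, by date of presenting credentials (earlier first): Farouk (2000-07-18) before Tran (2001-04-01) before Romero (2004-03-03) before Quinn (2006-02-13) before Chaudhari (2007-08-02).
So Tran takes precedence.

Tran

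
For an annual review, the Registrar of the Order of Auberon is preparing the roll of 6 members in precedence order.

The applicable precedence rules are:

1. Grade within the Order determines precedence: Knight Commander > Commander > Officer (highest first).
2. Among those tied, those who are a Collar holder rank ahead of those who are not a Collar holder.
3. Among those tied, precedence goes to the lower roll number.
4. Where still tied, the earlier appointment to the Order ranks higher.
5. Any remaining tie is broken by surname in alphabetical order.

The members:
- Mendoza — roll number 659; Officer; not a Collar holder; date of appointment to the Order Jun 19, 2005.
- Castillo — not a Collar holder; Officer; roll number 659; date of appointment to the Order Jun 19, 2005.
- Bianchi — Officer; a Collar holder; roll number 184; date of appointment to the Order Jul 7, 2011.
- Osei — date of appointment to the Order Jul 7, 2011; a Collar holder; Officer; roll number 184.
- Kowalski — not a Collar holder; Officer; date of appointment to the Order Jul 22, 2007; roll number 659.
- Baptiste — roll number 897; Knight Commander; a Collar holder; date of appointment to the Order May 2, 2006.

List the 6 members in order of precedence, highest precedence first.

By grade within the Order: Baptiste (Knight Commander); then Bianchi, Osei, Castillo, Mendoza and Kowalski (Officer).
Among Bianchi, Osei, Castillo, Mendoza and Kowalski, a Collar holder before not a Collar holder: Bianchi and Osei (a Collar holder) before Castillo, Mendoza and Kowalski (not a Collar holder).
Bianchi and Osei both have roll number 184, so the next rule applies.
Bianchi and Osei both have date of appointment to the Order Jul 7, 2011, so the next rule applies.
Among Bianchi and Osei, alphabetically by surname: Bianchi before Osei.
Castillo, Mendoza and Kowalski all have roll number 659, so the next rule applies.
Among Castillo, Mendoza and Kowalski, by date of appointment to the Order (earlier first): Castillo and Mendoza (Jun 19, 2005) before Kowalski (Jul 22, 2007).
Among Castillo and Mendoza, alphabetically by surname: Castillo before Mendoza.
Full order: Baptiste, Bianchi, Osei, Castillo, Mendoza, Kowalski.

Baptiste, Bianchi, Osei, Castillo, Mendoza, Kowalski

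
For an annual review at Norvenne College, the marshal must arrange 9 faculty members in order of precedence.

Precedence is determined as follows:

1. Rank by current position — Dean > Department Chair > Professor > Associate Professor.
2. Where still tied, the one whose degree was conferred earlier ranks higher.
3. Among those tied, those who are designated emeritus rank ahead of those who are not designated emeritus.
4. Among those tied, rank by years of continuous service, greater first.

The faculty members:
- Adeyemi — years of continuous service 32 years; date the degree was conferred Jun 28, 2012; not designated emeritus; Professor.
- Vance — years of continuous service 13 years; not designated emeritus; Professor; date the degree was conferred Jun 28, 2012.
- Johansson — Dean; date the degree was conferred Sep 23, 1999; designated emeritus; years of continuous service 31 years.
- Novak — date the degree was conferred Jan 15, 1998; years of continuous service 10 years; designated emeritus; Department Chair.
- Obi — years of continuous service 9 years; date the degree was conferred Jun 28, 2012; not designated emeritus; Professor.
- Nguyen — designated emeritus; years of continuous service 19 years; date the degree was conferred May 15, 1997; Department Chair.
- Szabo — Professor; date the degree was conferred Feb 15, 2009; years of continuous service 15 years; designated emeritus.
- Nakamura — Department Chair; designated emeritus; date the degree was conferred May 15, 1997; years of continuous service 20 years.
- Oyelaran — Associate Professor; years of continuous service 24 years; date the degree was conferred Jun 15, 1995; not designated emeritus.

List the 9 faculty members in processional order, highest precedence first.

By current position: Johansson (Dean); then Nakamura, Nguyen and Novak (Department Chair); then Szabo, Adeyemi, Vance and Obi (Professor); then Oyelaran (Associate Professor).
Among Nakamura, Nguyen and Novak, by date the degree was conferred (earlier first): Nakamura and Nguyen (May 15, 1997) before Novak (Jan 15, 1998).
Nakamura and Nguyen are each designated emeritus, so the next rule applies.
Among Nakamura and Nguyen, by years of continuous service (higher first): Nakamura (20 years) before Nguyen (19 years).
Among Szabo, Adeyemi, Vance and Obi, by date the degree was conferred (earlier first): Szabo (Feb 15, 2009) before Adeyemi, Vance and Obi (Jun 28, 2012).
Adeyemi, Vance and Obi are each not designated emeritus, so the next rule applies.
Among Adeyemi, Vance and Obi, by years of continuous service (higher first): Adeyemi (32 years) before Vance (13 years) before Obi (9 years).
Full order: Johansson, Nakamura, Nguyen, Novak, Szabo, Adeyemi, Vance, Obi, Oyelaran.

Johansson, Nakamura, Nguyen, Novak, Szabo, Adeyemi, Vance, Obi, Oyelaran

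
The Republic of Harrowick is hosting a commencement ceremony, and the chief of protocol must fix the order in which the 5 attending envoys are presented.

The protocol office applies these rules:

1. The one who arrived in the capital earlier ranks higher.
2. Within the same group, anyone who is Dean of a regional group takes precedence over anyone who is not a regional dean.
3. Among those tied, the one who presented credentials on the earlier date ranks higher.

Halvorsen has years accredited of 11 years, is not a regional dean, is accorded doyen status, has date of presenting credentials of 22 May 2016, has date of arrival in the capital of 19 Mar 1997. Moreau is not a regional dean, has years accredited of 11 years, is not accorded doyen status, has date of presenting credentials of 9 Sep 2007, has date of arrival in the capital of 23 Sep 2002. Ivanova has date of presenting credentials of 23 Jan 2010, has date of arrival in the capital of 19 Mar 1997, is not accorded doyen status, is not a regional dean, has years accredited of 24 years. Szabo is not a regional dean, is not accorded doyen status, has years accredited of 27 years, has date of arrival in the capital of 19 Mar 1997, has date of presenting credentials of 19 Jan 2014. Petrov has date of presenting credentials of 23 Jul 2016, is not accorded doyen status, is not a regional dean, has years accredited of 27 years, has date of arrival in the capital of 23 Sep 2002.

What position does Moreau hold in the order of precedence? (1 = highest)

By date of arrival in the capital (earlier first): Ivanova, Szabo and Halvorsen (each 19 Mar 1997); then Moreau and Petrov (both 23 Sep 2002).
Ivanova, Szabo and Halvorsen are each not a regional dean, so the next rule applies.
Among Ivanova, Szabo and Halvorsen, by date of presenting credentials (earlier first): Ivanova (23 Jan 2010) before Szabo (19 Jan 2014) before Halvorsen (22 May 2016).
Moreau and Petrov are each not a regional dean, so the next rule applies.
Among Moreau and Petrov, by date of presenting credentials (earlier first): Moreau (9 Sep 2007) before Petrov (23 Jul 2016).
Order: Ivanova, Szabo, Halvorsen, Moreau, Petrov. So position 4.

4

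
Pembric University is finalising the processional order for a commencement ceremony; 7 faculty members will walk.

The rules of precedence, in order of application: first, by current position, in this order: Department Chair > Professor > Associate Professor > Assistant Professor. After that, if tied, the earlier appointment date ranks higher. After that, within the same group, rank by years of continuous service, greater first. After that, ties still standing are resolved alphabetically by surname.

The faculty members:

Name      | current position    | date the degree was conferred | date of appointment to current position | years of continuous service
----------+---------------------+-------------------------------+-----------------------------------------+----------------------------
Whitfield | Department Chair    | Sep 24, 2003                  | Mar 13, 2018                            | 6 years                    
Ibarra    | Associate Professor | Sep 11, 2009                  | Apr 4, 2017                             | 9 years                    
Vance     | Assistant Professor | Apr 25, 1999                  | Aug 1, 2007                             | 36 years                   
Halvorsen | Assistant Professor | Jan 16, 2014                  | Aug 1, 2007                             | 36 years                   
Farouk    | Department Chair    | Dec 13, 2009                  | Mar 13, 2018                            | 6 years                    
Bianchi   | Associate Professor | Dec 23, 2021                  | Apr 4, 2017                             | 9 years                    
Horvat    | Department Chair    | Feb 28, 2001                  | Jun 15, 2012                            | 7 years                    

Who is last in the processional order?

Vance

By current position: Horvat, Farouk and Whitfield (Department Chair); then Bianchi and Ibarra (Associate Professor); then Halvorsen and Vance (Assistant Professor).
Among Horvat, Farouk and Whitfield, by date of appointment to current position (earlier first): Horvat (Jun 15, 2012) before Farouk and Whitfield (Mar 13, 2018).
Farouk and Whitfield both have years of continuous service 6 years, so the next rule applies.
Among Farouk and Whitfield, alphabetically by surname: Farouk before Whitfield.
Bianchi and Ibarra both have date of appointment to current position Apr 4, 2017, so the next rule applies.
Bianchi and Ibarra both have years of continuous service 9 years, so the next rule applies.
Among Bianchi and Ibarra, alphabetically by surname: Bianchi before Ibarra.
Halvorsen and Vance both have date of appointment to current position Aug 1, 2007, so the next rule applies.
Halvorsen and Vance both have years of continuous service 36 years, so the next rule applies.
Among Halvorsen and Vance, alphabetically by surname: Halvorsen before Vance.
Order: Horvat, Farouk, Whitfield, Bianchi, Ibarra, Halvorsen, Vance.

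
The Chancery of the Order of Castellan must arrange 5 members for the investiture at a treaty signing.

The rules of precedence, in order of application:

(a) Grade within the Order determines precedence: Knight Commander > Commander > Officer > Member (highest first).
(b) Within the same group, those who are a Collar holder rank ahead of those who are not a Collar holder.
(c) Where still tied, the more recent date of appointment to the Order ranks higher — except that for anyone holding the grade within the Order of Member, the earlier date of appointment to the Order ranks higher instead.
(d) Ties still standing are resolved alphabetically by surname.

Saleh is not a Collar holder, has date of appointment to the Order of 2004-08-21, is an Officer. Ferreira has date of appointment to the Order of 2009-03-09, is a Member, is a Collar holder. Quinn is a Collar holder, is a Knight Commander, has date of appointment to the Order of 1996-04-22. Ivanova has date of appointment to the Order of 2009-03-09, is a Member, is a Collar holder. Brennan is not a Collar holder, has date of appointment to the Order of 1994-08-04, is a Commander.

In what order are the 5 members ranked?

Quinn, Brennan, Saleh, Ferreira, Ivanova

By grade within the Order: Quinn (Knight Commander); then Brennan (Commander); then Saleh (Officer); then Ferreira and Ivanova (Member).
Ferreira and Ivanova are each a Collar holder, so the next rule applies.
Ferreira and Ivanova both have date of appointment to the Order 2009-03-09, so the next rule applies.
Among Ferreira and Ivanova, alphabetically by surname: Ferreira before Ivanova.
Full order: Quinn, Brennan, Saleh, Ferreira, Ivanova.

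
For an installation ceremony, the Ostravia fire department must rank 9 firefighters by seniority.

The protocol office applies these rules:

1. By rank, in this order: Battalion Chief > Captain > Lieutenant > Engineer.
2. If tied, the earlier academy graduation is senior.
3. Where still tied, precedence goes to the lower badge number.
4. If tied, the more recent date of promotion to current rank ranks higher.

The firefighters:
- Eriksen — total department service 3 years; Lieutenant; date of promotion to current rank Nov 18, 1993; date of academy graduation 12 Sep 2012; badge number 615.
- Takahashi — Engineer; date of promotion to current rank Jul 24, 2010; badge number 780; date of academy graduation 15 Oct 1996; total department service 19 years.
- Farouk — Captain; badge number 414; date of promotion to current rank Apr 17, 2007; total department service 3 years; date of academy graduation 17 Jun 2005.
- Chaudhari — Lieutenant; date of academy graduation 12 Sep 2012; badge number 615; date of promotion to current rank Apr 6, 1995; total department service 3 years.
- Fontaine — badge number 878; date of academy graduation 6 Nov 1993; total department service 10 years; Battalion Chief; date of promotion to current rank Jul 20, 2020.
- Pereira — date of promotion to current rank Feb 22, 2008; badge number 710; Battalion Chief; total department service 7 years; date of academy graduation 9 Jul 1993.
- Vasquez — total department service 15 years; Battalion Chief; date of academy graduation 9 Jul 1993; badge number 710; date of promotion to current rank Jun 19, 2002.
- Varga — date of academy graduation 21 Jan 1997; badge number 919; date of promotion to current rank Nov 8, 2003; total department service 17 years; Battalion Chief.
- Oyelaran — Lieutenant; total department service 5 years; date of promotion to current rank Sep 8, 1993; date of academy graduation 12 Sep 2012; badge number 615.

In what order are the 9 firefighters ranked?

Pereira, Vasquez, Fontaine, Varga, Farouk, Chaudhari, Eriksen, Oyelaran, Takahashi

By rank: Pereira, Vasquez, Fontaine and Varga (Battalion Chief); then Farouk (Captain); then Chaudhari, Eriksen and Oyelaran (Lieutenant); then Takahashi (Engineer).
Among Pereira, Vasquez, Fontaine and Varga, by date of academy graduation (earlier first): Pereira and Vasquez (9 Jul 1993) before Fontaine (6 Nov 1993) before Varga (21 Jan 1997).
Pereira and Vasquez both have badge number 710, so the next rule applies.
Among Pereira and Vasquez, by date of promotion to current rank (later first): Pereira (Feb 22, 2008) before Vasquez (Jun 19, 2002).
Chaudhari, Eriksen and Oyelaran all have date of academy graduation 12 Sep 2012, so the next rule applies.
Chaudhari, Eriksen and Oyelaran all have badge number 615, so the next rule applies.
Among Chaudhari, Eriksen and Oyelaran, by date of promotion to current rank (later first): Chaudhari (Apr 6, 1995) before Eriksen (Nov 18, 1993) before Oyelaran (Sep 8, 1993).
Full order: Pereira, Vasquez, Fontaine, Varga, Farouk, Chaudhari, Eriksen, Oyelaran, Takahashi.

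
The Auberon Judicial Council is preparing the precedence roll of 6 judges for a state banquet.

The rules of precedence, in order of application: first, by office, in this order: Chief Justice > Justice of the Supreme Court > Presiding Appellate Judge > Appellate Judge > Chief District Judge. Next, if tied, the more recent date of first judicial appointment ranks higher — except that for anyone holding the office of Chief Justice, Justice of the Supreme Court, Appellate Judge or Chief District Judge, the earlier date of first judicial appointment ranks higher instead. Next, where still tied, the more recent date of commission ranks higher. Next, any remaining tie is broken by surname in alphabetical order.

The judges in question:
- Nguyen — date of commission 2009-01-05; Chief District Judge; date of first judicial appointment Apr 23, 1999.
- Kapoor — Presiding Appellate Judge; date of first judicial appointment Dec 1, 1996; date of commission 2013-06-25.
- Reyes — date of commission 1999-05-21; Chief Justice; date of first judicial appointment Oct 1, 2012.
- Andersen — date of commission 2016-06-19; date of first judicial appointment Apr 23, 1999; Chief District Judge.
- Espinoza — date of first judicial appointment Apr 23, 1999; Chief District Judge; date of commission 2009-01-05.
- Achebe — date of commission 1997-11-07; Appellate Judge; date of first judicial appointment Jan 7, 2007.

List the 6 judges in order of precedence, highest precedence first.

By office: Reyes (Chief Justice); then Kapoor (Presiding Appellate Judge); then Achebe (Appellate Judge); then Andersen, Espinoza and Nguyen (Chief District Judge).
Andersen, Espinoza and Nguyen all have date of first judicial appointment Apr 23, 1999, so the next rule applies.
Among Andersen, Espinoza and Nguyen, by date of commission (later first): Andersen (2016-06-19) before Espinoza and Nguyen (2009-01-05).
Among Espinoza and Nguyen, alphabetically by surname: Espinoza before Nguyen.
Full order: Reyes, Kapoor, Achebe, Andersen, Espinoza, Nguyen.

Reyes, Kapoor, Achebe, Andersen, Espinoza, Nguyen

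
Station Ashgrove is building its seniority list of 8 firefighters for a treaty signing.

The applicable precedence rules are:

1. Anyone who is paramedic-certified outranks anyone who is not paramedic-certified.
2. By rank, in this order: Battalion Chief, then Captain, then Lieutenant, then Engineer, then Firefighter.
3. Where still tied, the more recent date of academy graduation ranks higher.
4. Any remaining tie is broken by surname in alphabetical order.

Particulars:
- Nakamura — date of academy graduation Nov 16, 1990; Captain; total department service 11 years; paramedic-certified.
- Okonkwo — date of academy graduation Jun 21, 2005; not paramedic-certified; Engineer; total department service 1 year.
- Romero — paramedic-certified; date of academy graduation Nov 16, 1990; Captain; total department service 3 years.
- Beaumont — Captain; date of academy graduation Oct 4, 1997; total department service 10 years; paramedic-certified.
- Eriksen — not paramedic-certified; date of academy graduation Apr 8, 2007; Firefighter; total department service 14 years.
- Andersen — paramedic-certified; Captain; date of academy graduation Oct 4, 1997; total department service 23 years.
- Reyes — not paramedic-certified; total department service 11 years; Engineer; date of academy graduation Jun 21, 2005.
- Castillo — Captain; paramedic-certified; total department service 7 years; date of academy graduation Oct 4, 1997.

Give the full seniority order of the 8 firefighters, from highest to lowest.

Andersen, Beaumont, Castillo, Nakamura, Romero, Okonkwo, Reyes, Eriksen

By the first rule: Andersen, Beaumont, Castillo, Nakamura and Romero (each paramedic-certified); then Okonkwo, Reyes and Eriksen (each not paramedic-certified).
Andersen, Beaumont, Castillo, Nakamura and Romero are each Captain, so the next rule applies.
Among Andersen, Beaumont, Castillo, Nakamura and Romero, by date of academy graduation (later first): Andersen, Beaumont and Castillo (Oct 4, 1997) before Nakamura and Romero (Nov 16, 1990).
Among Andersen, Beaumont and Castillo, alphabetically by surname: Andersen before Beaumont before Castillo.
Among Nakamura and Romero, alphabetically by surname: Nakamura before Romero.
Among Okonkwo, Reyes and Eriksen, by rank: Okonkwo and Reyes (Engineer) before Eriksen (Firefighter).
Okonkwo and Reyes both have date of academy graduation Jun 21, 2005, so the next rule applies.
Among Okonkwo and Reyes, alphabetically by surname: Okonkwo before Reyes.
Full order: Andersen, Beaumont, Castillo, Nakamura, Romero, Okonkwo, Reyes, Eriksen.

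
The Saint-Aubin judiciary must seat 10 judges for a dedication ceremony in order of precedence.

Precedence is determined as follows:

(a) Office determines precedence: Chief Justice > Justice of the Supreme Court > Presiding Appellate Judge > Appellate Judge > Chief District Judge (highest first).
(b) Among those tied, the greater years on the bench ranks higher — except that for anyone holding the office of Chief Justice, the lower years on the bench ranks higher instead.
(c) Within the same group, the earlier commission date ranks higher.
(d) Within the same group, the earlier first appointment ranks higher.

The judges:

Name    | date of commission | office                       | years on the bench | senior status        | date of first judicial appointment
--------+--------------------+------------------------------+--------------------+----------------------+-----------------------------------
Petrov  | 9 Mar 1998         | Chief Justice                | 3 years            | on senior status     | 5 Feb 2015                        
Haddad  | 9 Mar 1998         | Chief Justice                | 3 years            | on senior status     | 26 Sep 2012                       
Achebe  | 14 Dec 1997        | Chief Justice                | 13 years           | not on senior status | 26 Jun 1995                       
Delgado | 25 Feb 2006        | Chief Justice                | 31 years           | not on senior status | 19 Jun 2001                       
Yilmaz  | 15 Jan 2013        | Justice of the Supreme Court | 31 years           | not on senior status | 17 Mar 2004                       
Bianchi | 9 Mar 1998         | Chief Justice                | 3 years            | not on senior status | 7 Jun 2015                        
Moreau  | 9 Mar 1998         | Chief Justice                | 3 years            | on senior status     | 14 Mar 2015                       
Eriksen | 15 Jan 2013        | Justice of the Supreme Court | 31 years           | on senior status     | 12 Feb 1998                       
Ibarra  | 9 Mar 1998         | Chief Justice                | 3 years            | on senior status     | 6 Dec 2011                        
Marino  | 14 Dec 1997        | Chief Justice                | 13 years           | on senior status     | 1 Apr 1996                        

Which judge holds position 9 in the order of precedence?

Eriksen

By office: Ibarra, Haddad, Petrov, Moreau, Bianchi, Achebe, Marino and Delgado (Chief Justice); then Eriksen and Yilmaz (Justice of the Supreme Court).
Among Ibarra, Haddad, Petrov, Moreau, Bianchi, Achebe, Marino and Delgado, by years on the bench (lower first) (reversed rule for this group): Ibarra, Haddad, Petrov, Moreau and Bianchi (3 years) before Achebe and Marino (13 years) before Delgado (31 years).
Ibarra, Haddad, Petrov, Moreau and Bianchi all have date of commission 9 Mar 1998, so the next rule applies.
Among Ibarra, Haddad, Petrov, Moreau and Bianchi, by date of first judicial appointment (earlier first): Ibarra (6 Dec 2011) before Haddad (26 Sep 2012) before Petrov (5 Feb 2015) before Moreau (14 Mar 2015) before Bianchi (7 Jun 2015).
Achebe and Marino both have date of commission 14 Dec 1997, so the next rule applies.
Among Achebe and Marino, by date of first judicial appointment (earlier first): Achebe (26 Jun 1995) before Marino (1 Apr 1996).
Eriksen and Yilmaz both have years on the bench 31 years, so the next rule applies.
Eriksen and Yilmaz both have date of commission 15 Jan 2013, so the next rule applies.
Among Eriksen and Yilmaz, by date of first judicial appointment (earlier first): Eriksen (12 Feb 1998) before Yilmaz (17 Mar 2004).
Order: Ibarra, Haddad, Petrov, Moreau, Bianchi, Achebe, Marino, Delgado, Eriksen, Yilmaz.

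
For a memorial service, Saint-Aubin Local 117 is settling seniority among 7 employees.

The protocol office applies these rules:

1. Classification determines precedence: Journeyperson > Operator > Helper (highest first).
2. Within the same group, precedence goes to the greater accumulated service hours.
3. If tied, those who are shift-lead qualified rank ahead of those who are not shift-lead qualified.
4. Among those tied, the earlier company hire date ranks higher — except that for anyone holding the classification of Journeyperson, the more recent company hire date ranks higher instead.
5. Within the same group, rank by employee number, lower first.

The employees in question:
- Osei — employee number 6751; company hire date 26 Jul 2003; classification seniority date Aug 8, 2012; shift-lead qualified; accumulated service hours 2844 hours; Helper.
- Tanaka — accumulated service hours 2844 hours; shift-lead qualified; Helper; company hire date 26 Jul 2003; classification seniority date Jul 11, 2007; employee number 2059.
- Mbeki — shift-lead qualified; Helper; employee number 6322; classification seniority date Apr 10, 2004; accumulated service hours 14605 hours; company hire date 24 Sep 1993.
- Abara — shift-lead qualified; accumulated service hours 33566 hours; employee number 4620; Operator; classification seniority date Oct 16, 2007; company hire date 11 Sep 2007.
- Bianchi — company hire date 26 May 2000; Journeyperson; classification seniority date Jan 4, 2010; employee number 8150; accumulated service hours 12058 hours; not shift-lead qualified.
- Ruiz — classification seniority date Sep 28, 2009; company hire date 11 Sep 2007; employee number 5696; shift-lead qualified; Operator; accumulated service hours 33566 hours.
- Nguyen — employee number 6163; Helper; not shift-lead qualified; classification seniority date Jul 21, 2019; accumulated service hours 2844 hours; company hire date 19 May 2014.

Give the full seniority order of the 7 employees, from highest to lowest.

By classification: Bianchi (Journeyperson); then Abara and Ruiz (Operator); then Mbeki, Tanaka, Osei and Nguyen (Helper).
Abara and Ruiz both have accumulated service hours 33566 hours, so the next rule applies.
Abara and Ruiz are each shift-lead qualified, so the next rule applies.
Abara and Ruiz both have company hire date 11 Sep 2007, so the next rule applies.
Among Abara and Ruiz, by employee number (lower first): Abara (4620) before Ruiz (5696).
Among Mbeki, Tanaka, Osei and Nguyen, by accumulated service hours (higher first): Mbeki (14605 hours) before Tanaka, Osei and Nguyen (2844 hours).
Among Tanaka, Osei and Nguyen, shift-lead qualified before not shift-lead qualified: Tanaka and Osei (shift-lead qualified) before Nguyen (not shift-lead qualified).
Tanaka and Osei both have company hire date 26 Jul 2003, so the next rule applies.
Among Tanaka and Osei, by employee number (lower first): Tanaka (2059) before Osei (6751).
Full order: Bianchi, Abara, Ruiz, Mbeki, Tanaka, Osei, Nguyen.

Bianchi, Abara, Ruiz, Mbeki, Tanaka, Osei, Nguyen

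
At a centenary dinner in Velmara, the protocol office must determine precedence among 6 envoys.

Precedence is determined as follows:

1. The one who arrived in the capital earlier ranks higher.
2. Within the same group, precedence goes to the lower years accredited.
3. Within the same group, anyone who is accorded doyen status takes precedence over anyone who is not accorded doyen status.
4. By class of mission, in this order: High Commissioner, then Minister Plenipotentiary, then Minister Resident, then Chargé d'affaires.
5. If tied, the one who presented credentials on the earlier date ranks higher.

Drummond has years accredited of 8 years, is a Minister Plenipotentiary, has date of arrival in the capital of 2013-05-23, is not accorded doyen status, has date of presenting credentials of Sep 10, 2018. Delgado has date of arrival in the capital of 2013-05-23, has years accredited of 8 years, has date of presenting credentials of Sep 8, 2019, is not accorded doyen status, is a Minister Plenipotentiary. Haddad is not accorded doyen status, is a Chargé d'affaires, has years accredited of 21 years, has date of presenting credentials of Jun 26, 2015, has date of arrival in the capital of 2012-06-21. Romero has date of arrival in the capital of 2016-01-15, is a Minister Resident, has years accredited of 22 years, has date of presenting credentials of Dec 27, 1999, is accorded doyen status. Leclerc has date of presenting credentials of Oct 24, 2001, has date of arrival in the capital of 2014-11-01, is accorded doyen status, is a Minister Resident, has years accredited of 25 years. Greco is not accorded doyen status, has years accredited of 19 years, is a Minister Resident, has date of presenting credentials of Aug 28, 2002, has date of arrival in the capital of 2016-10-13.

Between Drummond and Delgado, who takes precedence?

Drummond

By date of arrival in the capital (earlier first): Haddad (2012-06-21); then Drummond and Delgado (both 2013-05-23); then Leclerc (2014-11-01); then Romero (2016-01-15); then Greco (2016-10-13).
Drummond and Delgado both have years accredited 8 years, so the next rule applies.
Drummond and Delgado are each not accorded doyen status, so the next rule applies.
Drummond and Delgado are each Minister Plenipotentiary, so the next rule applies.
Among Drummond and Delgado, by date of presenting credentials (earlier first): Drummond (Sep 10, 2018) before Delgado (Sep 8, 2019).
So Drummond takes precedence.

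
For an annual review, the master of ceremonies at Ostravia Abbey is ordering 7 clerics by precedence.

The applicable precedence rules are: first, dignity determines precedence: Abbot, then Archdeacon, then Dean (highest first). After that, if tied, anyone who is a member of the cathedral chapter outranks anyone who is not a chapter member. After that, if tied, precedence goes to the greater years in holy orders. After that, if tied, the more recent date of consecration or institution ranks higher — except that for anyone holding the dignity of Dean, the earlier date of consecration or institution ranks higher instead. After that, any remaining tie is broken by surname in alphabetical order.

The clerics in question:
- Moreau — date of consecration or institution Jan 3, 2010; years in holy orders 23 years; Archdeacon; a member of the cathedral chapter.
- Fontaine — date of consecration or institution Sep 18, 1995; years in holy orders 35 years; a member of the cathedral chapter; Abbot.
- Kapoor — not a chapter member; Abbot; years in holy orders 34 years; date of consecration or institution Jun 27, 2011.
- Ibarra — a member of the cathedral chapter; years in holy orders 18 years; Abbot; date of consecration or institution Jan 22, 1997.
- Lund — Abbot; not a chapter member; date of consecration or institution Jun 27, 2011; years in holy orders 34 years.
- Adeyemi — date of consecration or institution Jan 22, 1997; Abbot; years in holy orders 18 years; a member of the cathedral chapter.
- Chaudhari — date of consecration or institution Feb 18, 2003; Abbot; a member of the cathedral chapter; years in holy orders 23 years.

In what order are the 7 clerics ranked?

By dignity: Fontaine, Chaudhari, Adeyemi, Ibarra, Kapoor and Lund (Abbot); then Moreau (Archdeacon).
Among Fontaine, Chaudhari, Adeyemi, Ibarra, Kapoor and Lund, a member of the cathedral chapter before not a chapter member: Fontaine, Chaudhari, Adeyemi and Ibarra (a member of the cathedral chapter) before Kapoor and Lund (not a chapter member).
Among Fontaine, Chaudhari, Adeyemi and Ibarra, by years in holy orders (higher first): Fontaine (35 years) before Chaudhari (23 years) before Adeyemi and Ibarra (18 years).
Adeyemi and Ibarra both have date of consecration or institution Jan 22, 1997, so the next rule applies.
Among Adeyemi and Ibarra, alphabetically by surname: Adeyemi before Ibarra.
Kapoor and Lund both have years in holy orders 34 years, so the next rule applies.
Kapoor and Lund both have date of consecration or institution Jun 27, 2011, so the next rule applies.
Among Kapoor and Lund, alphabetically by surname: Kapoor before Lund.
Full order: Fontaine, Chaudhari, Adeyemi, Ibarra, Kapoor, Lund, Moreau.

Fontaine, Chaudhari, Adeyemi, Ibarra, Kapoor, Lund, Moreau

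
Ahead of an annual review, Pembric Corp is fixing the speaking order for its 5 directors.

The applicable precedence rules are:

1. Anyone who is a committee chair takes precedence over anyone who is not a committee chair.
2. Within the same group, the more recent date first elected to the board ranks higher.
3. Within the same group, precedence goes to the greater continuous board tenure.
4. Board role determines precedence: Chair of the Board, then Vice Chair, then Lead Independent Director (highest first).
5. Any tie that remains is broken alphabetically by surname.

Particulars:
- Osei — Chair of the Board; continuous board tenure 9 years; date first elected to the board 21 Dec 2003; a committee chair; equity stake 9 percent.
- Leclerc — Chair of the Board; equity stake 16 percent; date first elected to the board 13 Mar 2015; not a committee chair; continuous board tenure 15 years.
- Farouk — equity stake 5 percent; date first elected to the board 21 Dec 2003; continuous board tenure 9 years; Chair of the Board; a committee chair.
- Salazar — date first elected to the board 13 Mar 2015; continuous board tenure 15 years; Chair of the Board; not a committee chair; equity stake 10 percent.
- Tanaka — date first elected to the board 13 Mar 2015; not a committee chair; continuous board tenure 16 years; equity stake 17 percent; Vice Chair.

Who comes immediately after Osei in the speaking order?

By the first rule: Farouk and Osei (both a committee chair); then Tanaka, Leclerc and Salazar (each not a committee chair).
Farouk and Osei both have date first elected to the board 21 Dec 2003, so the next rule applies.
Farouk and Osei both have continuous board tenure 9 years, so the next rule applies.
Farouk and Osei are each Chair of the Board, so the next rule applies.
Among Farouk and Osei, alphabetically by surname: Farouk before Osei.
Tanaka, Leclerc and Salazar all have date first elected to the board 13 Mar 2015, so the next rule applies.
Among Tanaka, Leclerc and Salazar, by continuous board tenure (higher first): Tanaka (16 years) before Leclerc and Salazar (15 years).
Leclerc and Salazar are each Chair of the Board, so the next rule applies.
Among Leclerc and Salazar, alphabetically by surname: Leclerc before Salazar.
Order: Farouk, Osei, Tanaka, Leclerc, Salazar.

Tanaka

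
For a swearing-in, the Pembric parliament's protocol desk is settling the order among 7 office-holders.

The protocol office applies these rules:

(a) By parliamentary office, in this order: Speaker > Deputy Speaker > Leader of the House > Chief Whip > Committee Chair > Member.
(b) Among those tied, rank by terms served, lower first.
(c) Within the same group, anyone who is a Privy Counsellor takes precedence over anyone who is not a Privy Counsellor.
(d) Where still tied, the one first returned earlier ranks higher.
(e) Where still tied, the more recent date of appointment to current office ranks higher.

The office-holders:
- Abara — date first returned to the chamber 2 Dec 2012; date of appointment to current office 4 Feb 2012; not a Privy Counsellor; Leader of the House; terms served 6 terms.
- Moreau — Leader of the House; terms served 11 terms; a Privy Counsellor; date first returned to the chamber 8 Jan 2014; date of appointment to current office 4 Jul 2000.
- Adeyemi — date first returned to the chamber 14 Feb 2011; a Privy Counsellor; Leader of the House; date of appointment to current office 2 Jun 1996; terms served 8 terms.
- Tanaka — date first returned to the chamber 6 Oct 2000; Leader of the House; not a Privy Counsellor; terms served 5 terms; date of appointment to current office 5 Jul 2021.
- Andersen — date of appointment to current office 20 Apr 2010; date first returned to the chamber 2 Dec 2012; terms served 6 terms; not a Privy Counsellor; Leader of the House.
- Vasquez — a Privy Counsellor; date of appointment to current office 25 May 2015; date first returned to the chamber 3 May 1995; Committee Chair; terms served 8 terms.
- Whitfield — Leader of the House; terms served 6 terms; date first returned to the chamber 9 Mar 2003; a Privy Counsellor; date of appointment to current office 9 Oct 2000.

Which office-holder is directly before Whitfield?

By parliamentary office: Tanaka, Whitfield, Abara, Andersen, Adeyemi and Moreau (Leader of the House); then Vasquez (Committee Chair).
Among Tanaka, Whitfield, Abara, Andersen, Adeyemi and Moreau, by terms served (lower first): Tanaka (5 terms) before Whitfield, Abara and Andersen (6 terms) before Adeyemi (8 terms) before Moreau (11 terms).
Among Whitfield, Abara and Andersen, a Privy Counsellor before not a Privy Counsellor: Whitfield (a Privy Counsellor) before Abara and Andersen (not a Privy Counsellor).
Abara and Andersen both have date first returned to the chamber 2 Dec 2012, so the next rule applies.
Among Abara and Andersen, by date of appointment to current office (later first): Abara (4 Feb 2012) before Andersen (20 Apr 2010).
Order: Tanaka, Whitfield, Abara, Andersen, Adeyemi, Moreau, Vasquez.

Tanaka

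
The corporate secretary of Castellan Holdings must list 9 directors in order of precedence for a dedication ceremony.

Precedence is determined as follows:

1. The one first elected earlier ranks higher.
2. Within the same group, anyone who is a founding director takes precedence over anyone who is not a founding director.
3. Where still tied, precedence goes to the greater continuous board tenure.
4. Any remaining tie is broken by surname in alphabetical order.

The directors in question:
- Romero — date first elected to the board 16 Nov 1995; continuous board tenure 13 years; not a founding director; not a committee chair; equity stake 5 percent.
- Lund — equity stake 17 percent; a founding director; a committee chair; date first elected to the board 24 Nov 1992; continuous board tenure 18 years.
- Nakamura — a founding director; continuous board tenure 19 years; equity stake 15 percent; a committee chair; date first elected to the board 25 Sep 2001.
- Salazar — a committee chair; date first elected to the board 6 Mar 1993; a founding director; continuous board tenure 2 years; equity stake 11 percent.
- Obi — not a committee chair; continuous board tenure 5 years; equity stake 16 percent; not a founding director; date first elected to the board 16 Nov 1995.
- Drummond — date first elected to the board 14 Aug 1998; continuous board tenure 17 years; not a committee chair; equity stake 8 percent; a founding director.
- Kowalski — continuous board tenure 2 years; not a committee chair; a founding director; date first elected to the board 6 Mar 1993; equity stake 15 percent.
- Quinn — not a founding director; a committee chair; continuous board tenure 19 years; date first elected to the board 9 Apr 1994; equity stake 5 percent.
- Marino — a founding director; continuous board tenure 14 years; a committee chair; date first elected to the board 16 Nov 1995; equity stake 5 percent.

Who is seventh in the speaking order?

Obi

By date first elected to the board (earlier first): Lund (24 Nov 1992); then Kowalski and Salazar (both 6 Mar 1993); then Quinn (9 Apr 1994); then Marino, Romero and Obi (each 16 Nov 1995); then Drummond (14 Aug 1998); then Nakamura (25 Sep 2001).
Kowalski and Salazar are each a founding director, so the next rule applies.
Kowalski and Salazar both have continuous board tenure 2 years, so the next rule applies.
Among Kowalski and Salazar, alphabetically by surname: Kowalski before Salazar.
Among Marino, Romero and Obi, a founding director before not a founding director: Marino (a founding director) before Romero and Obi (not a founding director).
Among Romero and Obi, by continuous board tenure (higher first): Romero (13 years) before Obi (5 years).
Order: Lund, Kowalski, Salazar, Quinn, Marino, Romero, Obi, Drummond, Nakamura.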